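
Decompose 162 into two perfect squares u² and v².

We need to find integers u, v > 0 such that u² + v² = 162.
Trying u = 9: v² = 162 - 9² = 162 - 81 = 81
v = 9
Check: 9² + 9² = 81 + 81 = 162 ✓

162 = 9² + 9²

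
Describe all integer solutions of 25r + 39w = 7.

Step 1: Compute gcd(25, 39) = 1.
Since 1 divides 7, solutions exist.

Step 2: Find a particular solution using extended Euclidean algorithm.
We get r₀ = -98, w₀ = 63.
Check: 25*-98 + 39*63 = 7 = 7 ✓

Step 3: Write the general solution.
r = -98 + (39/1)t = -98 + 39t
w = 63 - (25/1)t = 63 - 25t
for any integer t.

r = -98 + 39t, w = 63 - 25t for integer t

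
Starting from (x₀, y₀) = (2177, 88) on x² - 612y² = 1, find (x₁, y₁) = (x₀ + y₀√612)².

Solutions to x² - Dy² = 1 are generated by powers of (x₀ + y₀√D).
The next solution satisfies x₁ + y₁√612 = (x₀ + y₀√612)², giving:
x₁ = x₀² + 612y₀² = 2177² + 612·88² = 4739329 + 4739328 = 9478657
y₁ = 2x₀y₀ = 2·2177·88 = 383152

Verify: 9478657² - 612·383152² = 89844938523649 - 89844938523648 = 1 ✓

x = 9478657, y = 383152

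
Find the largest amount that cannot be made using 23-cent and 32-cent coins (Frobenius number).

For two coprime denominations a and b, the Frobenius number (largest value not representable as a non-negative combination) is ab - a - b.
Here gcd(23, 32) = 1, so they are coprime.
F(23, 32) = 23·32 - 23 - 32 = 736 - 55 = 681

681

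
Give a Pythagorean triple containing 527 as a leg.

We need the other leg and hypotenuse such that 527² + x² = c².
Take x = 336, c = 625: 527² + 336² = 277729 + 112896 = 390625 = 625² ✓
Triple: (527, 336, 625)

(527, 336, 625)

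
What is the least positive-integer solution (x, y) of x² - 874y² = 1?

We seek the smallest positive integers (x, y) with x² - 874y² = 1, i.e., x² = 874y² + 1.
Try successive y values:
y = 1: x² = 874·1² + 1 = 875, not a perfect square
y = 2: x² = 874·2² + 1 = 3497, not a perfect square
y = 3: x² = 874·3² + 1 = 7867, not a perfect square
... continuing the search (or via continued fractions) ...
y = 126: x² = 874·126² + 1 = 13875625, x = 3725 ✓

Verify: 3725² - 874·126² = 13875625 - 13875624 = 1 ✓

x = 3725, y = 126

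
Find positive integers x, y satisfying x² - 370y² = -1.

We need x² = 370y² - 1. Try successive y:
y = 1: x² = 370·1² - 1 = 369, not a perfect square
y = 2: x² = 370·2² - 1 = 1479, not a perfect square
y = 3: x² = 370·3² - 1 = 3329, not a perfect square
...
y = 17: x² = 370·17² - 1 = 106929 = 327² ✓
Check: 327² - 370·17² = 106929 - 106930 = -1 ✓

x = 327, y = 17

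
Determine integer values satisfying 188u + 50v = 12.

Step 1: Check solvability.
gcd(188, 50) = 2
Since 2 divides 12, solutions exist.

Step 2: Apply extended Euclidean algorithm to find gcd.
We find integers such that 188*x0 + 50*y0 = 2

Step 3: Scale the particular solution.
Multiply by 12/2 = 6:
u = 24, v = -90

Step 4: Verify.
188*(24) + 50*(-90) = 12 = 12 ✓

u = 24, v = -90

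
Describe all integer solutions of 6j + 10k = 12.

Step 1: Compute gcd(6, 10) = 2.
Since 2 divides 12, solutions exist.

Step 2: Find a particular solution using extended Euclidean algorithm.
We get j₀ = 12, k₀ = -6.
Check: 6*12 + 10*-6 = 12 = 12 ✓

Step 3: Write the general solution.
j = 12 + (10/2)t = 12 + 5t
k = -6 - (6/2)t = -6 - 3t
for any integer t.

j = 12 + 5t, k = -6 - 3t for integer t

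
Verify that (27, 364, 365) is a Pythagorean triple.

Compute a² + b² = 27² + 364² = 729 + 132496 = 133225
Compute c² = 365² = 133225
Since 133225 = 133225, confirmed.

Yes, it is a Pythagorean triple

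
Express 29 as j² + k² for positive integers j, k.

We need to find integers j, k > 0 such that j² + k² = 29.
Trying j = 2: k² = 29 - 2² = 29 - 4 = 25
k = 5
Check: 2² + 5² = 4 + 25 = 29 ✓

29 = 2² + 5²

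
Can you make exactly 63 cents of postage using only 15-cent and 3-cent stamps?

We need non-negative x, y with 15x + 3y = 63.
gcd(15, 3) = 3 divides 63, so integer solutions exist.
Search for a non-negative one: x = 0 gives 3y = 63 - 0 = 63, so y = 21.
Check: 15·0 + 3·21 = 63 ✓

Yes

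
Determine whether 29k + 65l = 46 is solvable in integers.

Step 1: Compute gcd(29, 65).
gcd(29, 65) = 1

Step 2: Check divisibility.
Does 1 divide 46? 46 = 1 x 46, so yes.

By the theorem on linear Diophantine equations, 29k + 65l = 46 has integer solutions if and only if gcd(29, 65) divides 46. Since 1 | 46, solutions exist.

Yes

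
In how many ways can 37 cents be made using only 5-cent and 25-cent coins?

We need non-negative integers (x, y) with 5x + 25y = 37.
For each x from 0 to 7, check if (37 - 5x) is a non-negative multiple of 25.
Solutions (x, y): none
Count: 0

0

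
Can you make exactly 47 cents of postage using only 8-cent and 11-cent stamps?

We need non-negative x, y with 8x + 11y = 47.
gcd(8, 11) = 1 divides 47, so integer solutions exist, but checking x = 0..5 shows none with y ≥ 0.
So 47 cannot be made with non-negative stamp counts.

No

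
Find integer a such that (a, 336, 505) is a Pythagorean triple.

a² = c² - b² = 505² - 336² = 255025 - 112896 = 142129
a = sqrt(142129) = 377

377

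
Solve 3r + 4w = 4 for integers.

Step 1: Check solvability.
gcd(3, 4) = 1
Since 1 divides 4, solutions exist.

Step 2: Apply extended Euclidean algorithm to find gcd.
We find integers such that 3*x0 + 4*y0 = 1

Step 3: Scale the particular solution.
Multiply by 4/1 = 4:
r = -4, w = 4

Step 4: Verify.
3*(-4) + 4*(4) = 4 = 4 ✓

r = -4, w = 4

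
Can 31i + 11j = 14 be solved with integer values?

Step 1: Compute gcd(31, 11).
gcd(31, 11) = 1

Step 2: Check divisibility.
Does 1 divide 14? 14 = 1 x 14, so yes.

By the theorem on linear Diophantine equations, 31i + 11j = 14 has integer solutions if and only if gcd(31, 11) divides 14. Since 1 | 14, solutions exist.

Yes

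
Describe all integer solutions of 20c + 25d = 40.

Step 1: Compute gcd(20, 25) = 5.
Since 5 divides 40, solutions exist.

Step 2: Find a particular solution using extended Euclidean algorithm.
We get c₀ = -8, d₀ = 8.
Check: 20*-8 + 25*8 = 40 = 40 ✓

Step 3: Write the general solution.
c = -8 + (25/5)t = -8 + 5t
d = 8 - (20/5)t = 8 - 4t
for any integer t.

c = -8 + 5t, d = 8 - 4t for integer t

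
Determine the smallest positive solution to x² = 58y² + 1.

We seek the smallest positive integers (x, y) with x² - 58y² = 1, i.e., x² = 58y² + 1.
Try successive y values:
y = 1: x² = 58·1² + 1 = 59, not a perfect square
y = 2: x² = 58·2² + 1 = 233, not a perfect square
y = 3: x² = 58·3² + 1 = 523, not a perfect square
... continuing the search (or via continued fractions) ...
y = 2574: x² = 58·2574² + 1 = 384277609, x = 19603 ✓

Verify: 19603² - 58·2574² = 384277609 - 384277608 = 1 ✓

x = 19603, y = 2574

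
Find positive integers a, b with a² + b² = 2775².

We need a² + b² = 2775² = 7700625.
Trying: 1599² + 2268² = 2556801 + 5143824 = 7700625 ✓

(1599, 2268, 2775)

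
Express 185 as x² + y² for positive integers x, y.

We need to find integers x, y > 0 such that x² + y² = 185.
Trying x = 4: y² = 185 - 4² = 185 - 16 = 169
y = 13
Check: 4² + 13² = 16 + 169 = 185 ✓

185 = 4² + 13²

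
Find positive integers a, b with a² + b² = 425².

We need a² + b² = 425² = 180625.
Trying: 87² + 416² = 7569 + 173056 = 180625 ✓

(87, 416, 425)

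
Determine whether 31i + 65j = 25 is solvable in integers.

Step 1: Compute gcd(31, 65).
gcd(31, 65) = 1

Step 2: Check divisibility.
Does 1 divide 25? 25 = 1 x 25, so yes.

By the theorem on linear Diophantine equations, 31i + 65j = 25 has integer solutions if and only if gcd(31, 65) divides 25. Since 1 | 25, solutions exist.

Yes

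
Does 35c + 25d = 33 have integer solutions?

Step 1: Compute gcd(35, 25).
gcd(35, 25) = 5

Step 2: Check divisibility.
Does 5 divide 33? 33 = 5 x 6 + 3, so no.

By the theorem on linear Diophantine equations, 35c + 25d = 33 has integer solutions if and only if gcd(35, 25) divides 33. Since 5 does not divide 33, no solutions exist.

No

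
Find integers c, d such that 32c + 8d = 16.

Step 1: Check solvability.
gcd(32, 8) = 8
Since 8 divides 16, solutions exist.

Step 2: Apply extended Euclidean algorithm to find gcd.
We find integers such that 32*x0 + 8*y0 = 8

Step 3: Scale the particular solution.
Multiply by 16/8 = 2:
c = 0, d = 2

Step 4: Verify.
32*(0) + 8*(2) = 16 = 16 ✓

c = 0, d = 2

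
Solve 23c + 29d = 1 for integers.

Step 1: Check solvability.
gcd(23, 29) = 1
Since 1 divides 1, solutions exist.

Step 2: Apply extended Euclidean algorithm to find gcd.
We find integers such that 23*x0 + 29*y0 = 1

Step 3: Scale the particular solution.
Multiply by 1/1 = 1:
c = -5, d = 4

Step 4: Verify.
23*(-5) + 29*(4) = 1 = 1 ✓

c = -5, d = 4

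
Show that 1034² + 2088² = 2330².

Compute a² + b² = 1034² + 2088² = 1069156 + 4359744 = 5428900
Compute c² = 2330² = 5428900
Since 5428900 = 5428900, confirmed.

Yes, it is a Pythagorean triple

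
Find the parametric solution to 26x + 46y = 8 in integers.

Step 1: Compute gcd(26, 46) = 2.
Since 2 divides 8, solutions exist.

Step 2: Find a particular solution using extended Euclidean algorithm.
We get x₀ = -28, y₀ = 16.
Check: 26*-28 + 46*16 = 8 = 8 ✓

Step 3: Write the general solution.
x = -28 + (46/2)t = -28 + 23t
y = 16 - (26/2)t = 16 - 13t
for any integer t.

x = -28 + 23t, y = 16 - 13t for integer t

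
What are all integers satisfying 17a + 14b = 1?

Step 1: Compute gcd(17, 14) = 1.
Since 1 divides 1, solutions exist.

Step 2: Find a particular solution using extended Euclidean algorithm.
We get a₀ = 5, b₀ = -6.
Check: 17*5 + 14*-6 = 1 = 1 ✓

Step 3: Write the general solution.
a = 5 + (14/1)t = 5 + 14t
b = -6 - (17/1)t = -6 - 17t
for any integer t.

a = 5 + 14t, b = -6 - 17t for integer t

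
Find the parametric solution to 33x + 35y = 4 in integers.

Step 1: Compute gcd(33, 35) = 1.
Since 1 divides 4, solutions exist.

Step 2: Find a particular solution using extended Euclidean algorithm.
We get x₀ = 68, y₀ = -64.
Check: 33*68 + 35*-64 = 4 = 4 ✓

Step 3: Write the general solution.
x = 68 + (35/1)t = 68 + 35t
y = -64 - (33/1)t = -64 - 33t
for any integer t.

x = 68 + 35t, y = -64 - 33t for integer t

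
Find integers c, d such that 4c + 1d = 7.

Step 1: Check solvability.
gcd(4, 1) = 1
Since 1 divides 7, solutions exist.

Step 2: Apply extended Euclidean algorithm to find gcd.
We find integers such that 4*x0 + 1*y0 = 1

Step 3: Scale the particular solution.
Multiply by 7/1 = 7:
c = 0, d = 7

Step 4: Verify.
4*(0) + 1*(7) = 7 = 7 ✓

c = 0, d = 7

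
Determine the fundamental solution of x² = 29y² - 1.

We need x² = 29y² - 1. Try successive y:
y = 1: x² = 29·1² - 1 = 28, not a perfect square
y = 2: x² = 29·2² - 1 = 115, not a perfect square
y = 3: x² = 29·3² - 1 = 260, not a perfect square
...
y = 13: x² = 29·13² - 1 = 4900 = 70² ✓
Check: 70² - 29·13² = 4900 - 4901 = -1 ✓

x = 70, y = 13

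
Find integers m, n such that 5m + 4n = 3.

Step 1: Check solvability.
gcd(5, 4) = 1
Since 1 divides 3, solutions exist.

Step 2: Apply extended Euclidean algorithm to find gcd.
We find integers such that 5*x0 + 4*y0 = 1

Step 3: Scale the particular solution.
Multiply by 3/1 = 3:
m = 3, n = -3

Step 4: Verify.
5*(3) + 4*(-3) = 3 = 3 ✓

m = 3, n = -3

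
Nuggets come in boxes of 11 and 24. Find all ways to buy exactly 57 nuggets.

We need non-negative integers (x, y) with 11x + 24y = 57.
For each x in 0..5, check if 57 - 11x is a non-negative multiple of 24.
x = 3: 24y = 24, y = 1 ✓

(3 boxes of 11, 1 boxes of 24)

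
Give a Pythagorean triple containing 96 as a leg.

We need the other leg and hypotenuse such that 96² + x² = c².
Take x = 765, c = 771: 96² + 765² = 9216 + 585225 = 594441 = 771² ✓
Triple: (765, 96, 771)

(765, 96, 771)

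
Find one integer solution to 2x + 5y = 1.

Step 1: Check solvability.
gcd(2, 5) = 1
Since 1 divides 1, solutions exist.

Step 2: Apply extended Euclidean algorithm to find gcd.
We find integers such that 2*x0 + 5*y0 = 1

Step 3: Scale the particular solution.
Multiply by 1/1 = 1:
x = -2, y = 1

Step 4: Verify.
2*(-2) + 5*(1) = 1 = 1 ✓

x = -2, y = 1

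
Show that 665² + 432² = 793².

Compute a² + b² = 665² + 432² = 442225 + 186624 = 628849
Compute c² = 793² = 628849
Since 628849 = 628849, confirmed.

Yes, it is a Pythagorean triple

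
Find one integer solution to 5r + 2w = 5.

Step 1: Check solvability.
gcd(5, 2) = 1
Since 1 divides 5, solutions exist.

Step 2: Apply extended Euclidean algorithm to find gcd.
We find integers such that 5*x0 + 2*y0 = 1

Step 3: Scale the particular solution.
Multiply by 5/1 = 5:
r = 5, w = -10

Step 4: Verify.
5*(5) + 2*(-10) = 5 = 5 ✓

r = 5, w = -10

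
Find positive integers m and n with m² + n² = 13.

We need to find integers m, n > 0 such that m² + n² = 13.
Trying m = 2: n² = 13 - 2² = 13 - 4 = 9
n = 3
Check: 2² + 3² = 4 + 9 = 13 ✓

13 = 2² + 3²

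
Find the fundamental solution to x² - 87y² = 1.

We seek the smallest positive integers (x, y) with x² - 87y² = 1, i.e., x² = 87y² + 1.
Try successive y values:
y = 1: x² = 87·1² + 1 = 88, not a perfect square
y = 2: x² = 87·2² + 1 = 349, not a perfect square
y = 3: x² = 87·3² + 1 = 784, x = 28 ✓

Verify: 28² - 87·3² = 784 - 783 = 1 ✓

x = 28, y = 3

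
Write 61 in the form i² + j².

We need to find integers i, j > 0 such that i² + j² = 61.
Trying i = 5: j² = 61 - 5² = 61 - 25 = 36
j = 6
Check: 5² + 6² = 25 + 36 = 61 ✓

61 = 5² + 6²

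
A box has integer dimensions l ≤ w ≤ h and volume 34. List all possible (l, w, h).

Iterate l from 1 to ⌊34^(1/3)⌋. For each l dividing 34, iterate w ≥ l with w dividing 34/l, and set h = 34/(l·w).
Triples found (2): (1×1×34), (1×2×17)

(1×1×34), (1×2×17)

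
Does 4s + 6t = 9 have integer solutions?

Step 1: Compute gcd(4, 6).
gcd(4, 6) = 2

Step 2: Check divisibility.
Does 2 divide 9? 9 = 2 x 4 + 1, so no.

By the theorem on linear Diophantine equations, 4s + 6t = 9 has integer solutions if and only if gcd(4, 6) divides 9. Since 2 does not divide 9, no solutions exist.

No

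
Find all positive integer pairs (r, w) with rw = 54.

The positive divisors of 54 are: 1, 2, 3, 6, 9, 18, 27, 54.
Each divisor d gives the pair (d, 54/d):
(1, 54), (2, 27), (3, 18), (6, 9), (9, 6), (18, 3), (27, 2), (54, 1)

(1, 54), (2, 27), (3, 18), (6, 9), (9, 6), (18, 3), (27, 2), (54, 1)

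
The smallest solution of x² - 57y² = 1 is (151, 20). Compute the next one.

Solutions to x² - Dy² = 1 are generated by powers of (x₀ + y₀√D).
The next solution satisfies x₁ + y₁√57 = (x₀ + y₀√57)², giving:
x₁ = x₀² + 57y₀² = 151² + 57·20² = 22801 + 22800 = 45601
y₁ = 2x₀y₀ = 2·151·20 = 6040

Verify: 45601² - 57·6040² = 2079451201 - 2079451200 = 1 ✓

x = 45601, y = 6040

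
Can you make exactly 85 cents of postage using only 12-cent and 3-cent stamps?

We need non-negative x, y with 12x + 3y = 85.
gcd(12, 3) = 3, and 3 does not divide 85.
No integer solutions exist, so certainly no non-negative ones.

No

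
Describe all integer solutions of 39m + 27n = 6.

Step 1: Compute gcd(39, 27) = 3.
Since 3 divides 6, solutions exist.

Step 2: Find a particular solution using extended Euclidean algorithm.
We get m₀ = -4, n₀ = 6.
Check: 39*-4 + 27*6 = 6 = 6 ✓

Step 3: Write the general solution.
m = -4 + (27/3)t = -4 + 9t
n = 6 - (39/3)t = 6 - 13t
for any integer t.

m = -4 + 9t, n = 6 - 13t for integer t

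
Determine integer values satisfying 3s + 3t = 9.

Step 1: Check solvability.
gcd(3, 3) = 3
Since 3 divides 9, solutions exist.

Step 2: Apply extended Euclidean algorithm to find gcd.
We find integers such that 3*x0 + 3*y0 = 3

Step 3: Scale the particular solution.
Multiply by 9/3 = 3:
s = 0, t = 3

Step 4: Verify.
3*(0) + 3*(3) = 9 = 9 ✓

s = 0, t = 3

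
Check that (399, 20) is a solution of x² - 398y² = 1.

Compute x² = 399² = 159201
Compute 398y² = 398·20² = 398·400 = 159200
x² - 398y² = 159201 - 159200 = 1
Since this equals 1, (399, 20) is a solution.

Yes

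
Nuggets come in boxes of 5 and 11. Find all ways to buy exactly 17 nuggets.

We need non-negative integers (x, y) with 5x + 11y = 17.
For each x in 0..3, check if 17 - 5x is a non-negative multiple of 11.
No x yields an integer y ≥ 0.

No solution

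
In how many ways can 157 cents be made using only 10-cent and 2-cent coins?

We need non-negative integers (x, y) with 10x + 2y = 157.
For each x from 0 to 15, check if (157 - 10x) is a non-negative multiple of 2.
Solutions (x, y): none
Count: 0

0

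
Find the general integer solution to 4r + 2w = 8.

Step 1: Compute gcd(4, 2) = 2.
Since 2 divides 8, solutions exist.

Step 2: Find a particular solution using extended Euclidean algorithm.
We get r₀ = 0, w₀ = 4.
Check: 4*0 + 2*4 = 8 = 8 ✓

Step 3: Write the general solution.
r = 0 + (2/2)t = 0 + 1t
w = 4 - (4/2)t = 4 - 2t
for any integer t.

r = 0 + 1t, w = 4 - 2t for integer t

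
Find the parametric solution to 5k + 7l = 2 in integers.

Step 1: Compute gcd(5, 7) = 1.
Since 1 divides 2, solutions exist.

Step 2: Find a particular solution using extended Euclidean algorithm.
We get k₀ = 6, l₀ = -4.
Check: 5*6 + 7*-4 = 2 = 2 ✓

Step 3: Write the general solution.
k = 6 + (7/1)t = 6 + 7t
l = -4 - (5/1)t = -4 - 5t
for any integer t.

k = 6 + 7t, l = -4 - 5t for integer t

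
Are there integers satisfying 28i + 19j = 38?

Step 1: Compute gcd(28, 19).
gcd(28, 19) = 1

Step 2: Check divisibility.
Does 1 divide 38? 38 = 1 x 38, so yes.

By the theorem on linear Diophantine equations, 28i + 19j = 38 has integer solutions if and only if gcd(28, 19) divides 38. Since 1 | 38, solutions exist.

Yes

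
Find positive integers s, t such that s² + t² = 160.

Search for s with 160 - s² a perfect square.
s = 4: 160 - 4² = 160 - 16 = 144 = 12² ✓
So s = 4, t = 12.

s = 4, t = 12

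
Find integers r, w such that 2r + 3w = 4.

Step 1: Check solvability.
gcd(2, 3) = 1
Since 1 divides 4, solutions exist.

Step 2: Apply extended Euclidean algorithm to find gcd.
We find integers such that 2*x0 + 3*y0 = 1

Step 3: Scale the particular solution.
Multiply by 4/1 = 4:
r = -4, w = 4

Step 4: Verify.
2*(-4) + 3*(4) = 4 = 4 ✓

r = -4, w = 4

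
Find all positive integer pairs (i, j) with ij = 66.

The positive divisors of 66 are: 1, 2, 3, 6, 11, 22, 33, 66.
Each divisor d gives the pair (d, 66/d):
(1, 66), (2, 33), (3, 22), (6, 11), (11, 6), (22, 3), (33, 2), (66, 1)

(1, 66), (2, 33), (3, 22), (6, 11), (11, 6), (22, 3), (33, 2), (66, 1)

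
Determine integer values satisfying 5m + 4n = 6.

Step 1: Check solvability.
gcd(5, 4) = 1
Since 1 divides 6, solutions exist.

Step 2: Apply extended Euclidean algorithm to find gcd.
We find integers such that 5*x0 + 4*y0 = 1

Step 3: Scale the particular solution.
Multiply by 6/1 = 6:
m = 6, n = -6

Step 4: Verify.
5*(6) + 4*(-6) = 6 = 6 ✓

m = 6, n = -6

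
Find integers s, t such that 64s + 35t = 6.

Step 1: Check solvability.
gcd(64, 35) = 1
Since 1 divides 6, solutions exist.

Step 2: Apply extended Euclidean algorithm to find gcd.
We find integers such that 64*x0 + 35*y0 = 1

Step 3: Scale the particular solution.
Multiply by 6/1 = 6:
s = -36, t = 66

Step 4: Verify.
64*(-36) + 35*(66) = 6 = 6 ✓

s = -36, t = 66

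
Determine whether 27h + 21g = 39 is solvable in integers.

Step 1: Compute gcd(27, 21).
gcd(27, 21) = 3

Step 2: Check divisibility.
Does 3 divide 39? 39 = 3 x 13, so yes.

By the theorem on linear Diophantine equations, 27h + 21g = 39 has integer solutions if and only if gcd(27, 21) divides 39. Since 3 | 39, solutions exist.

Yes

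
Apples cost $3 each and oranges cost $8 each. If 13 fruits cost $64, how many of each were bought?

Let a = apples, o = oranges.
a + o = 13
3a + 8o = 64
Substitute o = 13 - a:
3a + 8(13 - a) = 64
(3 - 8)a = 64 - 104
-5a = -40
a = 8, o = 13 - 8 = 5

Apples: 8, Oranges: 5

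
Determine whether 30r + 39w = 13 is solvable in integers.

Step 1: Compute gcd(30, 39).
gcd(30, 39) = 3

Step 2: Check divisibility.
Does 3 divide 13? 13 = 3 x 4 + 1, so no.

By the theorem on linear Diophantine equations, 30r + 39w = 13 has integer solutions if and only if gcd(30, 39) divides 13. Since 3 does not divide 13, no solutions exist.

No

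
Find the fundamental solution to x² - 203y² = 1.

We seek the smallest positive integers (x, y) with x² - 203y² = 1, i.e., x² = 203y² + 1.
Try successive y values:
y = 1: x² = 203·1² + 1 = 204, not a perfect square
y = 2: x² = 203·2² + 1 = 813, not a perfect square
y = 3: x² = 203·3² + 1 = 1828, not a perfect square
... continuing the search (or via continued fractions) ...
y = 4: x² = 203·4² + 1 = 3249, x = 57 ✓

Verify: 57² - 203·4² = 3249 - 3248 = 1 ✓

x = 57, y = 4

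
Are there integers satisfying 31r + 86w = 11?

Step 1: Compute gcd(31, 86).
gcd(31, 86) = 1

Step 2: Check divisibility.
Does 1 divide 11? 11 = 1 x 11, so yes.

By the theorem on linear Diophantine equations, 31r + 86w = 11 has integer solutions if and only if gcd(31, 86) divides 11. Since 1 | 11, solutions exist.

Yes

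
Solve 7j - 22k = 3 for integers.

Step 1: Check solvability.
gcd(7, 22) = 1
Since 1 divides 3, solutions exist.

Step 2: Apply extended Euclidean algorithm to find gcd.
We find integers such that 7*x0 + 22*y0 = 1

Step 3: Scale the particular solution.
Multiply by 3/1 = 3:
j = -9, k = -3

Step 4: Verify.
7*(-9) - 22*(-3) = 3 = 3 ✓

j = -9, k = -3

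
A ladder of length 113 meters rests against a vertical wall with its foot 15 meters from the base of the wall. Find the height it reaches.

The ladder, wall, and ground form a right triangle with hypotenuse 113 and one leg 15.
By the Pythagorean theorem: h² = 113² - 15² = 12769 - 225 = 12544
h = √12544 = 112 meters

112 meters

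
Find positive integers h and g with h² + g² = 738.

We need to find integers h, g > 0 such that h² + g² = 738.
Trying h = 3: g² = 738 - 3² = 738 - 9 = 729
g = 27
Check: 3² + 27² = 9 + 729 = 738 ✓

738 = 3² + 27²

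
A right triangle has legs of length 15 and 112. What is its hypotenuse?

c² = a² + b² = 15² + 112² = 225 + 12544 = 12769
c = 113

113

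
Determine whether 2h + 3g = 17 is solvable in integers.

Step 1: Compute gcd(2, 3).
gcd(2, 3) = 1

Step 2: Check divisibility.
Does 1 divide 17? 17 = 1 x 17, so yes.

By the theorem on linear Diophantine equations, 2h + 3g = 17 has integer solutions if and only if gcd(2, 3) divides 17. Since 1 | 17, solutions exist.

Yes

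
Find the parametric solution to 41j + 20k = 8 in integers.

Step 1: Compute gcd(41, 20) = 1.
Since 1 divides 8, solutions exist.

Step 2: Find a particular solution using extended Euclidean algorithm.
We get j₀ = 8, k₀ = -16.
Check: 41*8 + 20*-16 = 8 = 8 ✓

Step 3: Write the general solution.
j = 8 + (20/1)t = 8 + 20t
k = -16 - (41/1)t = -16 - 41t
for any integer t.

j = 8 + 20t, k = -16 - 41t for integer t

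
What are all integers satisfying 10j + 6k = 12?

Step 1: Compute gcd(10, 6) = 2.
Since 2 divides 12, solutions exist.

Step 2: Find a particular solution using extended Euclidean algorithm.
We get j₀ = -6, k₀ = 12.
Check: 10*-6 + 6*12 = 12 = 12 ✓

Step 3: Write the general solution.
j = -6 + (6/2)t = -6 + 3t
k = 12 - (10/2)t = 12 - 5t
for any integer t.

j = -6 + 3t, k = 12 - 5t for integer t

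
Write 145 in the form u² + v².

We need to find integers u, v > 0 such that u² + v² = 145.
Trying u = 1: v² = 145 - 1² = 145 - 1 = 144
v = 12
Check: 1² + 12² = 1 + 144 = 145 ✓

145 = 1² + 12²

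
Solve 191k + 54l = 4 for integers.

Step 1: Check solvability.
gcd(191, 54) = 1
Since 1 divides 4, solutions exist.

Step 2: Apply extended Euclidean algorithm to find gcd.
We find integers such that 191*x0 + 54*y0 = 1

Step 3: Scale the particular solution.
Multiply by 4/1 = 4:
k = -52, l = 184

Step 4: Verify.
191*(-52) + 54*(184) = 4 = 4 ✓

k = -52, l = 184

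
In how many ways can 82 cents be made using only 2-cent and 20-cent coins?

We need non-negative integers (x, y) with 2x + 20y = 82.
For each x from 0 to 41, check if (82 - 2x) is a non-negative multiple of 20.
Solutions (x, y): (1,4), (11,3), (21,2), (31,1), ...
Count: 5

5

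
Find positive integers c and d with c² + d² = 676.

We need to find integers c, d > 0 such that c² + d² = 676.
Trying c = 10: d² = 676 - 10² = 676 - 100 = 576
d = 24
Check: 10² + 24² = 100 + 576 = 676 ✓

676 = 10² + 24²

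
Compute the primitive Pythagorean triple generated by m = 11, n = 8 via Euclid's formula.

a = m² - n² = 121 - 64 = 57
b = 2mn = 2·11·8 = 176
c = m² + n² = 121 + 64 = 185
Verify: 57² + 176² = 3249 + 30976 = 34225 = 185² ✓

(57, 176, 185)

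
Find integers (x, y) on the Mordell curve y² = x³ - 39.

Try small integer x values and check whether x³ - 39 is a perfect square.
x = 4: x³ - 39 = 4³ - 39 = 64 - 39 = 25
Is 25 a perfect square? 5² = 25 ✓
So (x, y) = (4, -5) is a solution.

x = 4, y = -5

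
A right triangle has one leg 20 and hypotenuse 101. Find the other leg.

a² = c² - b² = 10201 - 400 = 9801
a = 99

99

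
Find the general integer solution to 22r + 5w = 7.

Step 1: Compute gcd(22, 5) = 1.
Since 1 divides 7, solutions exist.

Step 2: Find a particular solution using extended Euclidean algorithm.
We get r₀ = -14, w₀ = 63.
Check: 22*-14 + 5*63 = 7 = 7 ✓

Step 3: Write the general solution.
r = -14 + (5/1)t = -14 + 5t
w = 63 - (22/1)t = 63 - 22t
for any integer t.

r = -14 + 5t, w = 63 - 22t for integer t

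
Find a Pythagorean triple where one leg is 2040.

We need the other leg and hypotenuse such that 2040² + x² = c².
Take x = 256, c = 2056: 2040² + 256² = 4161600 + 65536 = 4227136 = 2056² ✓
Triple: (2040, 256, 2056)

(2040, 256, 2056)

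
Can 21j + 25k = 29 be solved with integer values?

Step 1: Compute gcd(21, 25).
gcd(21, 25) = 1

Step 2: Check divisibility.
Does 1 divide 29? 29 = 1 x 29, so yes.

By the theorem on linear Diophantine equations, 21j + 25k = 29 has integer solutions if and only if gcd(21, 25) divides 29. Since 1 | 29, solutions exist.

Yes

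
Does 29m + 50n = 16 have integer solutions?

Step 1: Compute gcd(29, 50).
gcd(29, 50) = 1

Step 2: Check divisibility.
Does 1 divide 16? 16 = 1 x 16, so yes.

By the theorem on linear Diophantine equations, 29m + 50n = 16 has integer solutions if and only if gcd(29, 50) divides 16. Since 1 | 16, solutions exist.

Yes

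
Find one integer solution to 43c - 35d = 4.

Step 1: Check solvability.
gcd(43, 35) = 1
Since 1 divides 4, solutions exist.

Step 2: Apply extended Euclidean algorithm to find gcd.
We find integers such that 43*x0 + 35*y0 = 1

Step 3: Scale the particular solution.
Multiply by 4/1 = 4:
c = -52, d = -64

Step 4: Verify.
43*(-52) - 35*(-64) = 4 = 4 ✓

c = -52, d = -64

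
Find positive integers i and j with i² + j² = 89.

We need to find integers i, j > 0 such that i² + j² = 89.
Trying i = 5: j² = 89 - 5² = 89 - 25 = 64
j = 8
Check: 5² + 8² = 25 + 64 = 89 ✓

89 = 5² + 8²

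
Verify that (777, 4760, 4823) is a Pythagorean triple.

Compute a² + b² = 777² + 4760² = 603729 + 22657600 = 23261329
Compute c² = 4823² = 23261329
Since 23261329 = 23261329, confirmed.

Yes, it is a Pythagorean triple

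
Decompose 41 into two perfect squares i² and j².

We need to find integers i, j > 0 such that i² + j² = 41.
Trying i = 4: j² = 41 - 4² = 41 - 16 = 25
j = 5
Check: 4² + 5² = 16 + 25 = 41 ✓

41 = 4² + 5²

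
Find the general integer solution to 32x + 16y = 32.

Step 1: Compute gcd(32, 16) = 16.
Since 16 divides 32, solutions exist.

Step 2: Find a particular solution using extended Euclidean algorithm.
We get x₀ = 0, y₀ = 2.
Check: 32*0 + 16*2 = 32 = 32 ✓

Step 3: Write the general solution.
x = 0 + (16/16)t = 0 + 1t
y = 2 - (32/16)t = 2 - 2t
for any integer t.

x = 0 + 1t, y = 2 - 2t for integer t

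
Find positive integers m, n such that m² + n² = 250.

Search for m with 250 - m² a perfect square.
m = 5: 250 - 5² = 250 - 25 = 225 = 15² ✓
So m = 5, n = 15.

m = 5, n = 15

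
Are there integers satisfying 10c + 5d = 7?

Step 1: Compute gcd(10, 5).
gcd(10, 5) = 5

Step 2: Check divisibility.
Does 5 divide 7? 7 = 5 x 1 + 2, so no.

By the theorem on linear Diophantine equations, 10c + 5d = 7 has integer solutions if and only if gcd(10, 5) divides 7. Since 5 does not divide 7, no solutions exist.

No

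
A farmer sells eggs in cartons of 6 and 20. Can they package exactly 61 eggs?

We need non-negative a, b with 6a + 20b = 61.
gcd(6, 20) = 2, and 2 does not divide 61.
No integer solutions exist.

No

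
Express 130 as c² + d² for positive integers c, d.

We need to find integers c, d > 0 such that c² + d² = 130.
Trying c = 3: d² = 130 - 3² = 130 - 9 = 121
d = 11
Check: 3² + 11² = 9 + 121 = 130 ✓

130 = 3² + 11²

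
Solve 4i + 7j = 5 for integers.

Step 1: Check solvability.
gcd(4, 7) = 1
Since 1 divides 5, solutions exist.

Step 2: Apply extended Euclidean algorithm to find gcd.
We find integers such that 4*x0 + 7*y0 = 1

Step 3: Scale the particular solution.
Multiply by 5/1 = 5:
i = 10, j = -5

Step 4: Verify.
4*(10) + 7*(-5) = 5 = 5 ✓

i = 10, j = -5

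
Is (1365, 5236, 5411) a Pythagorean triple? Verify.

Compute a² + b² = 1365² + 5236² = 1863225 + 27415696 = 29278921
Compute c² = 5411² = 29278921
Since 29278921 = 29278921, confirmed.

Yes, it is a Pythagorean triple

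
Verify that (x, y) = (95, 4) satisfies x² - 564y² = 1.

Compute x² = 95² = 9025
Compute 564y² = 564·4² = 564·16 = 9024
x² - 564y² = 9025 - 9024 = 1
Since this equals 1, (95, 4) is a solution.

Yes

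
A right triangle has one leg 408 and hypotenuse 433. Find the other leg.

a² = c² - b² = 187489 - 166464 = 21025
a = 145

145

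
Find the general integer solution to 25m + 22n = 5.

Step 1: Compute gcd(25, 22) = 1.
Since 1 divides 5, solutions exist.

Step 2: Find a particular solution using extended Euclidean algorithm.
We get m₀ = -35, n₀ = 40.
Check: 25*-35 + 22*40 = 5 = 5 ✓

Step 3: Write the general solution.
m = -35 + (22/1)t = -35 + 22t
n = 40 - (25/1)t = 40 - 25t
for any integer t.

m = -35 + 22t, n = 40 - 25t for integer t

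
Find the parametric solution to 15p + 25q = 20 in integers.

Step 1: Compute gcd(15, 25) = 5.
Since 5 divides 20, solutions exist.

Step 2: Find a particular solution using extended Euclidean algorithm.
We get p₀ = 8, q₀ = -4.
Check: 15*8 + 25*-4 = 20 = 20 ✓

Step 3: Write the general solution.
p = 8 + (25/5)t = 8 + 5t
q = -4 - (15/5)t = -4 - 3t
for any integer t.

p = 8 + 5t, q = -4 - 3t for integer t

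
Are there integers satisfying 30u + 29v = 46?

Step 1: Compute gcd(30, 29).
gcd(30, 29) = 1

Step 2: Check divisibility.
Does 1 divide 46? 46 = 1 x 46, so yes.

By the theorem on linear Diophantine equations, 30u + 29v = 46 has integer solutions if and only if gcd(30, 29) divides 46. Since 1 | 46, solutions exist.

Yes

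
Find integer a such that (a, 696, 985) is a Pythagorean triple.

a² = c² - b² = 985² - 696² = 970225 - 484416 = 485809
a = sqrt(485809) = 697

697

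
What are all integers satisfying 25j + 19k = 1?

Step 1: Compute gcd(25, 19) = 1.
Since 1 divides 1, solutions exist.

Step 2: Find a particular solution using extended Euclidean algorithm.
We get j₀ = -3, k₀ = 4.
Check: 25*-3 + 19*4 = 1 = 1 ✓

Step 3: Write the general solution.
j = -3 + (19/1)t = -3 + 19t
k = 4 - (25/1)t = 4 - 25t
for any integer t.

j = -3 + 19t, k = 4 - 25t for integer t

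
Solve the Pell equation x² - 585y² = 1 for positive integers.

We seek the smallest positive integers (x, y) with x² - 585y² = 1, i.e., x² = 585y² + 1.
Try successive y values:
y = 1: x² = 585·1² + 1 = 586, not a perfect square
y = 2: x² = 585·2² + 1 = 2341, not a perfect square
y = 3: x² = 585·3² + 1 = 5266, not a perfect square
... continuing the search (or via continued fractions) ...
y = 1376: x² = 585·1376² + 1 = 1107624961, x = 33281 ✓

Verify: 33281² - 585·1376² = 1107624961 - 1107624960 = 1 ✓

x = 33281, y = 1376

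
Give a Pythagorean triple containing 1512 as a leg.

We need the other leg and hypotenuse such that 1512² + x² = c².
Take x = 55, c = 1513: 1512² + 55² = 2286144 + 3025 = 2289169 = 1513² ✓
Triple: (55, 1512, 1513)

(55, 1512, 1513)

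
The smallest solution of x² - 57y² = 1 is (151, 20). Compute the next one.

Solutions to x² - Dy² = 1 are generated by powers of (x₀ + y₀√D).
The next solution satisfies x₁ + y₁√57 = (x₀ + y₀√57)², giving:
x₁ = x₀² + 57y₀² = 151² + 57·20² = 22801 + 22800 = 45601
y₁ = 2x₀y₀ = 2·151·20 = 6040

Verify: 45601² - 57·6040² = 2079451201 - 2079451200 = 1 ✓

x = 45601, y = 6040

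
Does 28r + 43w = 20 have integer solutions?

Step 1: Compute gcd(28, 43).
gcd(28, 43) = 1

Step 2: Check divisibility.
Does 1 divide 20? 20 = 1 x 20, so yes.

By the theorem on linear Diophantine equations, 28r + 43w = 20 has integer solutions if and only if gcd(28, 43) divides 20. Since 1 | 20, solutions exist.

Yes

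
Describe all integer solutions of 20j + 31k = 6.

Step 1: Compute gcd(20, 31) = 1.
Since 1 divides 6, solutions exist.

Step 2: Find a particular solution using extended Euclidean algorithm.
We get j₀ = 84, k₀ = -54.
Check: 20*84 + 31*-54 = 6 = 6 ✓

Step 3: Write the general solution.
j = 84 + (31/1)t = 84 + 31t
k = -54 - (20/1)t = -54 - 20t
for any integer t.

j = 84 + 31t, k = -54 - 20t for integer t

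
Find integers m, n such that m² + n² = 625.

We need to find integers m, n > 0 such that m² + n² = 625.
Trying m = 7: n² = 625 - 7² = 625 - 49 = 576
n = 24
Check: 7² + 24² = 49 + 576 = 625 ✓

625 = 7² + 24²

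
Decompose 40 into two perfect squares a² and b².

We need to find integers a, b > 0 such that a² + b² = 40.
Trying a = 2: b² = 40 - 2² = 40 - 4 = 36
b = 6
Check: 2² + 6² = 4 + 36 = 40 ✓

40 = 2² + 6²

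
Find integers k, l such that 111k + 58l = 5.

Step 1: Check solvability.
gcd(111, 58) = 1
Since 1 divides 5, solutions exist.

Step 2: Apply extended Euclidean algorithm to find gcd.
We find integers such that 111*x0 + 58*y0 = 1

Step 3: Scale the particular solution.
Multiply by 5/1 = 5:
k = 115, l = -220

Step 4: Verify.
111*(115) + 58*(-220) = 5 = 5 ✓

k = 115, l = -220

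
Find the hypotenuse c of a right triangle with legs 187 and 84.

c² = a² + b² = 187² + 84² = 34969 + 7056 = 42025
c = 205

205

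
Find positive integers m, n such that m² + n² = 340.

Search for m with 340 - m² a perfect square.
m = 4: 340 - 4² = 340 - 16 = 324 = 18² ✓
So m = 4, n = 18.

m = 4, n = 18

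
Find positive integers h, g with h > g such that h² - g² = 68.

Factor: h² - g² = (h+g)(h-g) = 68.
We need two factors of 68 with the same parity.
Use h+g = 34 and h-g = 2 (product 34·2 = 68).
Adding: 2h = 36, so h = 18.
Subtracting: 2g = 32, so g = 16.
Check: 18² - 16² = 324 - 256 = 68 ✓

h = 18, g = 16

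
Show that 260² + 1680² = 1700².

Compute a² + b² = 260² + 1680² = 67600 + 2822400 = 2890000
Compute c² = 1700² = 2890000
Since 2890000 = 2890000, confirmed.

Yes, it is a Pythagorean triple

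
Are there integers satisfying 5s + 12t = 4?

Step 1: Compute gcd(5, 12).
gcd(5, 12) = 1

Step 2: Check divisibility.
Does 1 divide 4? 4 = 1 x 4, so yes.

By the theorem on linear Diophantine equations, 5s + 12t = 4 has integer solutions if and only if gcd(5, 12) divides 4. Since 1 | 4, solutions exist.

Yes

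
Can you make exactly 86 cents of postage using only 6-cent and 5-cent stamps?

We need non-negative x, y with 6x + 5y = 86.
gcd(6, 5) = 1 divides 86, so integer solutions exist.
Search for a non-negative one: x = 1 gives 5y = 86 - 6 = 80, so y = 16.
Check: 6·1 + 5·16 = 86 ✓

Yes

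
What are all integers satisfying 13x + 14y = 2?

Step 1: Compute gcd(13, 14) = 1.
Since 1 divides 2, solutions exist.

Step 2: Find a particular solution using extended Euclidean algorithm.
We get x₀ = -2, y₀ = 2.
Check: 13*-2 + 14*2 = 2 = 2 ✓

Step 3: Write the general solution.
x = -2 + (14/1)t = -2 + 14t
y = 2 - (13/1)t = 2 - 13t
for any integer t.

x = -2 + 14t, y = 2 - 13t for integer t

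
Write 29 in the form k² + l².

We need to find integers k, l > 0 such that k² + l² = 29.
Trying k = 2: l² = 29 - 2² = 29 - 4 = 25
l = 5
Check: 2² + 5² = 4 + 25 = 29 ✓

29 = 2² + 5²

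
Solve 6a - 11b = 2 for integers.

Step 1: Check solvability.
gcd(6, 11) = 1
Since 1 divides 2, solutions exist.

Step 2: Apply extended Euclidean algorithm to find gcd.
We find integers such that 6*x0 + 11*y0 = 1

Step 3: Scale the particular solution.
Multiply by 2/1 = 2:
a = 4, b = 2

Step 4: Verify.
6*(4) - 11*(2) = 2 = 2 ✓

a = 4, b = 2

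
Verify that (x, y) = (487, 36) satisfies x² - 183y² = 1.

Compute x² = 487² = 237169
Compute 183y² = 183·36² = 183·1296 = 237168
x² - 183y² = 237169 - 237168 = 1
Since this equals 1, (487, 36) is a solution.

Yes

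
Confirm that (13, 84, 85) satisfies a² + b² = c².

Compute a² + b² = 13² + 84² = 169 + 7056 = 7225
Compute c² = 85² = 7225
Since 7225 = 7225, confirmed.

Yes, it is a Pythagorean triple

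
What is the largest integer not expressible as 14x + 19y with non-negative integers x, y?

For two coprime denominations a and b, the Frobenius number (largest value not representable as a non-negative combination) is ab - a - b.
Here gcd(14, 19) = 1, so they are coprime.
F(14, 19) = 14·19 - 14 - 19 = 266 - 33 = 233

233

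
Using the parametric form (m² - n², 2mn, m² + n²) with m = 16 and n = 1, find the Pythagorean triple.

a = m² - n² = 16² - 1² = 256 - 1 = 255
b = 2mn = 2·16·1 = 32
c = m² + n² = 256 + 1 = 257
Verify: 255² + 32² = 65025 + 1024 = 66049 = 257² ✓

(255, 32, 257)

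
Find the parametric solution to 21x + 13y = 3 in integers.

Step 1: Compute gcd(21, 13) = 1.
Since 1 divides 3, solutions exist.

Step 2: Find a particular solution using extended Euclidean algorithm.
We get x₀ = 15, y₀ = -24.
Check: 21*15 + 13*-24 = 3 = 3 ✓

Step 3: Write the general solution.
x = 15 + (13/1)t = 15 + 13t
y = -24 - (21/1)t = -24 - 21t
for any integer t.

x = 15 + 13t, y = -24 - 21t for integer t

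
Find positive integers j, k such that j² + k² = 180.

Search for j with 180 - j² a perfect square.
j = 6: 180 - 6² = 180 - 36 = 144 = 12² ✓
So j = 6, k = 12.

j = 6, k = 12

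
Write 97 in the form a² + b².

We need to find integers a, b > 0 such that a² + b² = 97.
Trying a = 4: b² = 97 - 4² = 97 - 16 = 81
b = 9
Check: 4² + 9² = 16 + 81 = 97 ✓

97 = 4² + 9²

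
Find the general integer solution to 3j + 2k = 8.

Step 1: Compute gcd(3, 2) = 1.
Since 1 divides 8, solutions exist.

Step 2: Find a particular solution using extended Euclidean algorithm.
We get j₀ = 8, k₀ = -8.
Check: 3*8 + 2*-8 = 8 = 8 ✓

Step 3: Write the general solution.
j = 8 + (2/1)t = 8 + 2t
k = -8 - (3/1)t = -8 - 3t
for any integer t.

j = 8 + 2t, k = -8 - 3t for integer t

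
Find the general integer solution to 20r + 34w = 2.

Step 1: Compute gcd(20, 34) = 2.
Since 2 divides 2, solutions exist.

Step 2: Find a particular solution using extended Euclidean algorithm.
We get r₀ = -5, w₀ = 3.
Check: 20*-5 + 34*3 = 2 = 2 ✓

Step 3: Write the general solution.
r = -5 + (34/2)t = -5 + 17t
w = 3 - (20/2)t = 3 - 10t
for any integer t.

r = -5 + 17t, w = 3 - 10t for integer t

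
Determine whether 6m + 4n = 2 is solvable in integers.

Step 1: Compute gcd(6, 4).
gcd(6, 4) = 2

Step 2: Check divisibility.
Does 2 divide 2? 2 = 2 x 1, so yes.

By the theorem on linear Diophantine equations, 6m + 4n = 2 has integer solutions if and only if gcd(6, 4) divides 2. Since 2 | 2, solutions exist.

Yes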